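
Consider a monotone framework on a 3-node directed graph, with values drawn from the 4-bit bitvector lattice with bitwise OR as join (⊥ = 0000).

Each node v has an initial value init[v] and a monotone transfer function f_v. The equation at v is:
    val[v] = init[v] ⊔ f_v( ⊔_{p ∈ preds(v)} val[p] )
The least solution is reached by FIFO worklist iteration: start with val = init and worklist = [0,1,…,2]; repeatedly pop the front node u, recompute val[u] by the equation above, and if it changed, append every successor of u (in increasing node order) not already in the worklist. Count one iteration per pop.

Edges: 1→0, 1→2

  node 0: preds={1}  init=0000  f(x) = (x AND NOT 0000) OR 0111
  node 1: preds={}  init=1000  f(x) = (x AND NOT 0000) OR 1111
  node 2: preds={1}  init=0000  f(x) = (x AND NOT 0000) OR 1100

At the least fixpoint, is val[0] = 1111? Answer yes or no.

Trace (4 dequeues):
  [1] u=0 | in 1000 | out 1111 | prev 0000 | push {}
  [2] u=1 | in 0000 | out 1111 | prev 1000 | push {0}
  [3] u=2 | in 1111 | out 1111 | prev 0000 | push {}
  [4] u=0 | in 1111 | out 1111 | ==

Converged values:
  [0] 1111
  [1] 1111
  [2] 1111

yes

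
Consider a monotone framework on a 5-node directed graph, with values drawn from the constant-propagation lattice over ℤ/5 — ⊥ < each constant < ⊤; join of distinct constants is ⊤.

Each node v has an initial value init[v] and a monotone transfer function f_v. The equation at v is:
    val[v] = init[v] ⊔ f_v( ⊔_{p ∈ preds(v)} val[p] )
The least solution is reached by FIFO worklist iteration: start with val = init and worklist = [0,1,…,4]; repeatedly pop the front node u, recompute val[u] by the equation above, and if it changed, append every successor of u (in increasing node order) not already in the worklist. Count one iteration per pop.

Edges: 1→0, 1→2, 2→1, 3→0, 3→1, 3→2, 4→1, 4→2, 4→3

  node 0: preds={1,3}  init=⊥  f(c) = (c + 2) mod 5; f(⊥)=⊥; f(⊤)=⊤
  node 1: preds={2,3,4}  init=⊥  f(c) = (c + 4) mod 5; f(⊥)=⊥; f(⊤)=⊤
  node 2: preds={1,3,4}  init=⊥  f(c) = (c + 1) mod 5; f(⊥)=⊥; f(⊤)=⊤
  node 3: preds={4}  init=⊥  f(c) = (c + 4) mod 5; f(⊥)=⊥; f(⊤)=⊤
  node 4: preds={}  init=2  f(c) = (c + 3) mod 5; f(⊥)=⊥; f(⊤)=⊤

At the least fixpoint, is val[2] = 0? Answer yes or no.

no

Iteration log — 9 steps:
  step 1. node 0  ⊔preds=⊥  new=⊥  stable
  step 2. node 1  ⊔preds=2  new=1  old=⊥  +wl: 0
  step 3. node 2  ⊔preds=⊤  new=⊤  old=⊥  +wl: 1
  step 4. node 3  ⊔preds=2  new=1  old=⊥  +wl: 2
  step 5. node 4  ⊔preds=⊥  new=2  stable
  step 6. node 0  ⊔preds=1  new=3  old=⊥  +wl: 
  step 7. node 1  ⊔preds=⊤  new=⊤  old=1  +wl: 0
  step 8. node 2  ⊔preds=⊤  new=⊤  stable
  step 9. node 0  ⊔preds=⊤  new=⊤  old=3  +wl: 

Least fixpoint reached:
  node 0: ⊤
  node 1: ⊤
  node 2: ⊤
  node 3: 1
  node 4: 2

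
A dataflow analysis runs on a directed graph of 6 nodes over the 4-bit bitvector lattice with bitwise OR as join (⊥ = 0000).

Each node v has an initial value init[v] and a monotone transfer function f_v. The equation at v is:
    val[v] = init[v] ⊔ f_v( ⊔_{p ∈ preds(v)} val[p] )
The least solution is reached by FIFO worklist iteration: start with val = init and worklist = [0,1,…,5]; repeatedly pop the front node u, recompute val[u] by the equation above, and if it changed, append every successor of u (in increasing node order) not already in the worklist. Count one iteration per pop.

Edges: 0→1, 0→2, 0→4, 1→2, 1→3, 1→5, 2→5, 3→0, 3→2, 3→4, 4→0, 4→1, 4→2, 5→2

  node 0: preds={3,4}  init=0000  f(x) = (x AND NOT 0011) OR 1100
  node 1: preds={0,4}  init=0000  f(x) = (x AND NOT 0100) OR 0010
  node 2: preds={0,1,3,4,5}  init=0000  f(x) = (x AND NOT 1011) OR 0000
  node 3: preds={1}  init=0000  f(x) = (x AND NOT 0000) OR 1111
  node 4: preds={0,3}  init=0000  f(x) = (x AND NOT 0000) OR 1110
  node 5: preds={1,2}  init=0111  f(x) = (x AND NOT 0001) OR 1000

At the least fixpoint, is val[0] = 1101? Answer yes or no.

no

Trace (12 dequeues):
  [1] u=0 | in 0000 | out 1100 | prev 0000 | push {}
  [2] u=1 | in 1100 | out 1010 | prev 0000 | push {}
  [3] u=2 | in 1111 | out 0100 | prev 0000 | push {}
  [4] u=3 | in 1010 | out 1111 | prev 0000 | push {0,2}
  [5] u=4 | in 1111 | out 1111 | prev 0000 | push {1}
  [6] u=5 | in 1110 | out 1111 | prev 0111 | push {}
  [7] u=0 | in 1111 | out 1100 | ==
  [8] u=2 | in 1111 | out 0100 | ==
  [9] u=1 | in 1111 | out 1011 | prev 1010 | push {2,3,5}
  [10] u=2 | in 1111 | out 0100 | ==
  [11] u=3 | in 1011 | out 1111 | ==
  [12] u=5 | in 1111 | out 1111 | ==

Converged values:
  [0] 1100
  [1] 1011
  [2] 0100
  [3] 1111
  [4] 1111
  [5] 1111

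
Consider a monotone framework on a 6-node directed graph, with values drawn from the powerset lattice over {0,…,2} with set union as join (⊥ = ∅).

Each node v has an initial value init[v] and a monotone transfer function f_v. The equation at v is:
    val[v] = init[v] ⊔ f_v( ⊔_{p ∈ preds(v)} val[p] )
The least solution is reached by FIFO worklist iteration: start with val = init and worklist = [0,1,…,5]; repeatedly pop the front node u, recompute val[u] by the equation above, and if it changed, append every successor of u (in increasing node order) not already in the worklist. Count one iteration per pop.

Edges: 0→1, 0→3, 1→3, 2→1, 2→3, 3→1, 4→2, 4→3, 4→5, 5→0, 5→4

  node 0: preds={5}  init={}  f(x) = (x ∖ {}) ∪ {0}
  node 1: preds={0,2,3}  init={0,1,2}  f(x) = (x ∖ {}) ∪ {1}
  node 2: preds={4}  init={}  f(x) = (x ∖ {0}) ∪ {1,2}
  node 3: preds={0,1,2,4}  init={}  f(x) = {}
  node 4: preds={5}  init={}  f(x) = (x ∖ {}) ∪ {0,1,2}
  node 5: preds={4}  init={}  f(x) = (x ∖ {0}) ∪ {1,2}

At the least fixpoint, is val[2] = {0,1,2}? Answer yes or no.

Iteration log — 13 steps:
  step 1. node 0  ⊔preds={}  new={0}  old={}  +wl: 
  step 2. node 1  ⊔preds={0}  new={0,1,2}  stable
  step 3. node 2  ⊔preds={}  new={1,2}  old={}  +wl: 1
  step 4. node 3  ⊔preds={0,1,2}  new={}  stable
  step 5. node 4  ⊔preds={}  new={0,1,2}  old={}  +wl: 2,3
  step 6. node 5  ⊔preds={0,1,2}  new={1,2}  old={}  +wl: 0,4
  step 7. node 1  ⊔preds={0,1,2}  new={0,1,2}  stable
  step 8. node 2  ⊔preds={0,1,2}  new={1,2}  stable
  step 9. node 3  ⊔preds={0,1,2}  new={}  stable
  step 10. node 0  ⊔preds={1,2}  new={0,1,2}  old={0}  +wl: 1,3
  step 11. node 4  ⊔preds={1,2}  new={0,1,2}  stable
  step 12. node 1  ⊔preds={0,1,2}  new={0,1,2}  stable
  step 13. node 3  ⊔preds={0,1,2}  new={}  stable

Least fixpoint reached:
  node 0: {0,1,2}
  node 1: {0,1,2}
  node 2: {1,2}
  node 3: {}
  node 4: {0,1,2}
  node 5: {1,2}

no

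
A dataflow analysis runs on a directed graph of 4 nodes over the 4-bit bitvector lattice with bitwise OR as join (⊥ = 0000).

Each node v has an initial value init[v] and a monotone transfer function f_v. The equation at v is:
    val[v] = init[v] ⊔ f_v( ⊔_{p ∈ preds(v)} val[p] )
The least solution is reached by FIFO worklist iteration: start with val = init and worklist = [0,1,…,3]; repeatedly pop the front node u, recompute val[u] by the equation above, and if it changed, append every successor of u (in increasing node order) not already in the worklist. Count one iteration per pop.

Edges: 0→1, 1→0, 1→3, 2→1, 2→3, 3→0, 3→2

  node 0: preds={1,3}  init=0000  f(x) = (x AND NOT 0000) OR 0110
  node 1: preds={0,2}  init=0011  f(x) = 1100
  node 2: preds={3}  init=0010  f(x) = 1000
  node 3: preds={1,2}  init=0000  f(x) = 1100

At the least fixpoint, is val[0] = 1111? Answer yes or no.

Worklist (7 pops):
  #1 pop 0: in=0011 → 0111 (was 0000); enqueue []
  #2 pop 1: in=0111 → 1111 (was 0011); enqueue [0]
  #3 pop 2: in=0000 → 1010 (was 0010); enqueue [1]
  #4 pop 3: in=1111 → 1100 (was 0000); enqueue [2]
  #5 pop 0: in=1111 → 1111 (was 0111); enqueue []
  #6 pop 1: in=1111 → 1111 (no change)
  #7 pop 2: in=1100 → 1010 (no change)

Fixpoint:
  val[0] = 1111
  val[1] = 1111
  val[2] = 1010
  val[3] = 1100

yes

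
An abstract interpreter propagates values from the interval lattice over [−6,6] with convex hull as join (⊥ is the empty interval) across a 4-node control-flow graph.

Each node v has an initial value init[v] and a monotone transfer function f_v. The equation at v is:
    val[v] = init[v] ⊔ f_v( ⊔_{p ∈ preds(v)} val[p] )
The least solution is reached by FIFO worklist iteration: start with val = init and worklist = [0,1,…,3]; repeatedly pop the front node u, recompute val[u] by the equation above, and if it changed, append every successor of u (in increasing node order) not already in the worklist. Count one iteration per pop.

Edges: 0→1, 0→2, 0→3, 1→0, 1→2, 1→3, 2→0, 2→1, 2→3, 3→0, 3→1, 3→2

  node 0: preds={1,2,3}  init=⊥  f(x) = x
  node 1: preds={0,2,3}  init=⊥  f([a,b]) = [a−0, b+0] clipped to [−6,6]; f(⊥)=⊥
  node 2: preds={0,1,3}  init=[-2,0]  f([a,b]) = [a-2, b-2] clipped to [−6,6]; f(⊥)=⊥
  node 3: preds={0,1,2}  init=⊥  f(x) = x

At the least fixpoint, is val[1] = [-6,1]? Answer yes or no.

Worklist (13 pops):
  #1 pop 0: in=[-2,0] → [-2,0] (was ⊥); enqueue []
  #2 pop 1: in=[-2,0] → [-2,0] (was ⊥); enqueue [0]
  #3 pop 2: in=[-2,0] → [-4,0] (was [-2,0]); enqueue [1]
  #4 pop 3: in=[-4,0] → [-4,0] (was ⊥); enqueue [2]
  #5 pop 0: in=[-4,0] → [-4,0] (was [-2,0]); enqueue [3]
  #6 pop 1: in=[-4,0] → [-4,0] (was [-2,0]); enqueue [0]
  #7 pop 2: in=[-4,0] → [-6,0] (was [-4,0]); enqueue [1]
  #8 pop 3: in=[-6,0] → [-6,0] (was [-4,0]); enqueue [2]
  #9 pop 0: in=[-6,0] → [-6,0] (was [-4,0]); enqueue [3]
  #10 pop 1: in=[-6,0] → [-6,0] (was [-4,0]); enqueue [0]
  #11 pop 2: in=[-6,0] → [-6,0] (no change)
  #12 pop 3: in=[-6,0] → [-6,0] (no change)
  #13 pop 0: in=[-6,0] → [-6,0] (no change)

Fixpoint:
  val[0] = [-6,0]
  val[1] = [-6,0]
  val[2] = [-6,0]
  val[3] = [-6,0]

no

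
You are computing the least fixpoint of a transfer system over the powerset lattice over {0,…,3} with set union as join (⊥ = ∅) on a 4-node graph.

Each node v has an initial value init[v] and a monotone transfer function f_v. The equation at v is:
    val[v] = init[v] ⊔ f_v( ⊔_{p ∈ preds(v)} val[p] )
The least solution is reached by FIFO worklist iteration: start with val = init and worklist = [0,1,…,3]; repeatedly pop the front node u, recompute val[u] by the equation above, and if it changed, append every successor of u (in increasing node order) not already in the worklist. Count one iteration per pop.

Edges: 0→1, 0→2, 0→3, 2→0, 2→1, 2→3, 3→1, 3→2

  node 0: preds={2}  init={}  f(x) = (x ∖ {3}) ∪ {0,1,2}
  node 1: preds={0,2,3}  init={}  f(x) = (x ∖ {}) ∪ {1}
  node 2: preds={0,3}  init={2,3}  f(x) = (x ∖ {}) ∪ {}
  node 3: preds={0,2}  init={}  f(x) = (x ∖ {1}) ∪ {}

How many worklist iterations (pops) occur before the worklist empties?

Iteration log — 7 steps:
  step 1. node 0  ⊔preds={2,3}  new={0,1,2}  old={}  +wl: 
  step 2. node 1  ⊔preds={0,1,2,3}  new={0,1,2,3}  old={}  +wl: 
  step 3. node 2  ⊔preds={0,1,2}  new={0,1,2,3}  old={2,3}  +wl: 0,1
  step 4. node 3  ⊔preds={0,1,2,3}  new={0,2,3}  old={}  +wl: 2
  step 5. node 0  ⊔preds={0,1,2,3}  new={0,1,2}  stable
  step 6. node 1  ⊔preds={0,1,2,3}  new={0,1,2,3}  stable
  step 7. node 2  ⊔preds={0,1,2,3}  new={0,1,2,3}  stable

Least fixpoint reached:
  node 0: {0,1,2}
  node 1: {0,1,2,3}
  node 2: {0,1,2,3}
  node 3: {0,2,3}

7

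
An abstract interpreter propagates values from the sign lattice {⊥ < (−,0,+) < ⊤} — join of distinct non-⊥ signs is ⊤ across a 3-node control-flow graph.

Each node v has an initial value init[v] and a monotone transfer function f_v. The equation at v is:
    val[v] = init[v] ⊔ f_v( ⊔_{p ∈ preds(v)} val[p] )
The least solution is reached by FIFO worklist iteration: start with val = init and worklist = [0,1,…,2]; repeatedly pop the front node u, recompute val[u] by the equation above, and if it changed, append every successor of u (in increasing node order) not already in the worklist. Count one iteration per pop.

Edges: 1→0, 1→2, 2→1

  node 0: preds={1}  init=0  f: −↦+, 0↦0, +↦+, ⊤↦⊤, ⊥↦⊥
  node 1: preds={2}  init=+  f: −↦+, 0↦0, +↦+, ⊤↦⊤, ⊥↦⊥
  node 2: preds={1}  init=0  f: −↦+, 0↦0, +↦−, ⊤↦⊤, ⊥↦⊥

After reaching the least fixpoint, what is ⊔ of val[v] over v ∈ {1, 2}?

⊤

Trace (5 dequeues):
  [1] u=0 | in + | out ⊤ | prev 0 | push {}
  [2] u=1 | in 0 | out ⊤ | prev + | push {0}
  [3] u=2 | in ⊤ | out ⊤ | prev 0 | push {1}
  [4] u=0 | in ⊤ | out ⊤ | ==
  [5] u=1 | in ⊤ | out ⊤ | ==

Converged values:
  [0] ⊤
  [1] ⊤
  [2] ⊤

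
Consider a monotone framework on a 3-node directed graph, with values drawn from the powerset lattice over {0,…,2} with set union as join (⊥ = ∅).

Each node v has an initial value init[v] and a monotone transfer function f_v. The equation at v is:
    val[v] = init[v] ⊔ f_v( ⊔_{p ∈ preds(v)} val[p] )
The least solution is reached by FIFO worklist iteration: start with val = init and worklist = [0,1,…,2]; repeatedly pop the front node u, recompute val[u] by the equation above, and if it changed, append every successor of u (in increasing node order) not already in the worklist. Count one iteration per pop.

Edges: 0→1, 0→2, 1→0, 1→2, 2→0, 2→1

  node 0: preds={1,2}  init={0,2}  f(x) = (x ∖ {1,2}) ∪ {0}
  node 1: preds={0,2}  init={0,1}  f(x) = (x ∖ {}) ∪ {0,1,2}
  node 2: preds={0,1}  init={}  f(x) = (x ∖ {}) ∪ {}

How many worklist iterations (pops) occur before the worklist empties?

Worklist (5 pops):
  #1 pop 0: in={0,1} → {0,2} (no change)
  #2 pop 1: in={0,2} → {0,1,2} (was {0,1}); enqueue [0]
  #3 pop 2: in={0,1,2} → {0,1,2} (was {}); enqueue [1]
  #4 pop 0: in={0,1,2} → {0,2} (no change)
  #5 pop 1: in={0,1,2} → {0,1,2} (no change)

Fixpoint:
  val[0] = {0,2}
  val[1] = {0,1,2}
  val[2] = {0,1,2}

5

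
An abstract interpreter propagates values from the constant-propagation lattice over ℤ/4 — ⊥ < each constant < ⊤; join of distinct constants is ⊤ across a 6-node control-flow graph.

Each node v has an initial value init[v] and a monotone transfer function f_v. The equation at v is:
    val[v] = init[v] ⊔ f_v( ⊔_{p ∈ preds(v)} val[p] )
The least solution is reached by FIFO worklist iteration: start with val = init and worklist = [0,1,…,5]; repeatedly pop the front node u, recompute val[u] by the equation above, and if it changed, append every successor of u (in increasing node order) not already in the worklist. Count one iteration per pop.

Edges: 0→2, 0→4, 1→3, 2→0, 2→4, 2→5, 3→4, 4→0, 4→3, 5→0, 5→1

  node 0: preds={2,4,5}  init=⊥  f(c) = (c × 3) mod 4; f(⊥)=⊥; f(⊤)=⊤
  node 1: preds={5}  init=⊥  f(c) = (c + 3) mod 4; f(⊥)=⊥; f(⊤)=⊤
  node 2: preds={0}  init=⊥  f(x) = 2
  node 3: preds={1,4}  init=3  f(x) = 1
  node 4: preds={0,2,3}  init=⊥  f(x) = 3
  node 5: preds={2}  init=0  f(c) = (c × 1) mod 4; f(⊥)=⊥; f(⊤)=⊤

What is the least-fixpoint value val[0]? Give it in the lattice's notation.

⊤

Trace (12 dequeues):
  [1] u=0 | in 0 | out 0 | prev ⊥ | push {}
  [2] u=1 | in 0 | out 3 | prev ⊥ | push {}
  [3] u=2 | in 0 | out 2 | prev ⊥ | push {0}
  [4] u=3 | in 3 | out ⊤ | prev 3 | push {}
  [5] u=4 | in ⊤ | out 3 | prev ⊥ | push {3}
  [6] u=5 | in 2 | out ⊤ | prev 0 | push {1}
  [7] u=0 | in ⊤ | out ⊤ | prev 0 | push {2,4}
  [8] u=3 | in 3 | out ⊤ | ==
  [9] u=1 | in ⊤ | out ⊤ | prev 3 | push {3}
  [10] u=2 | in ⊤ | out 2 | ==
  [11] u=4 | in ⊤ | out 3 | ==
  [12] u=3 | in ⊤ | out ⊤ | ==

Converged values:
  [0] ⊤
  [1] ⊤
  [2] 2
  [3] ⊤
  [4] 3
  [5] ⊤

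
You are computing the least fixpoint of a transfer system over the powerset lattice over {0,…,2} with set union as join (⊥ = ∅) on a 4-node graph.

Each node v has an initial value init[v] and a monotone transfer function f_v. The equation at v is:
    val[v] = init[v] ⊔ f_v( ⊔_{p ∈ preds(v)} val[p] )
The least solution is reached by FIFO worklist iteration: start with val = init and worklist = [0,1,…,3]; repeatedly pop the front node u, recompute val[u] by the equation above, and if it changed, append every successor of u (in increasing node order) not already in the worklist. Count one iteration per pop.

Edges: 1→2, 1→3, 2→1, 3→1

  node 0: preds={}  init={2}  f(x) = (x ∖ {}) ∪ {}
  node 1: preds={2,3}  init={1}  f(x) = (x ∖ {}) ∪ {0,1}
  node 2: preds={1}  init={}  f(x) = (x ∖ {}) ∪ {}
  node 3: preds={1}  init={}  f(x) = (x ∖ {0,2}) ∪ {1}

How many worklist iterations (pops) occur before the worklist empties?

Worklist (5 pops):
  #1 pop 0: in={} → {2} (no change)
  #2 pop 1: in={} → {0,1} (was {1}); enqueue []
  #3 pop 2: in={0,1} → {0,1} (was {}); enqueue [1]
  #4 pop 3: in={0,1} → {1} (was {}); enqueue []
  #5 pop 1: in={0,1} → {0,1} (no change)

Fixpoint:
  val[0] = {2}
  val[1] = {0,1}
  val[2] = {0,1}
  val[3] = {1}

5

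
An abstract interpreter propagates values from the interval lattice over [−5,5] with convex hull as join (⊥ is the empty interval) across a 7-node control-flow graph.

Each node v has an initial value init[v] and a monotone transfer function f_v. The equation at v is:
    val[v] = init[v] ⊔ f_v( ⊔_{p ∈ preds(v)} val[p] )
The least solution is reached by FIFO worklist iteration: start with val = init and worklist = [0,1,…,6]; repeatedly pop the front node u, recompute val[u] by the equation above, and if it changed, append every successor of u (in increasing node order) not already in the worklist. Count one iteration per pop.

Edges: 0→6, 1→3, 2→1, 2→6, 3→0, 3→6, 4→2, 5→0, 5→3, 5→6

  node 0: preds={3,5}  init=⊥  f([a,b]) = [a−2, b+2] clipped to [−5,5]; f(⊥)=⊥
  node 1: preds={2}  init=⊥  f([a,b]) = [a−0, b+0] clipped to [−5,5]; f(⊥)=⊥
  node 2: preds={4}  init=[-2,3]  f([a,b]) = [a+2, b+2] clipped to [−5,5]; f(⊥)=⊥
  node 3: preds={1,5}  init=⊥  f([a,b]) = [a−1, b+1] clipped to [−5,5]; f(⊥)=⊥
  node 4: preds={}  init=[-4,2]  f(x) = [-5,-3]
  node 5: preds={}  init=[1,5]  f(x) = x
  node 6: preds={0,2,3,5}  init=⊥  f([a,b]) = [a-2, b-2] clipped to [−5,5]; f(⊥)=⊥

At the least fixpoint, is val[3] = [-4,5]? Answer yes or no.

yes

Trace (16 dequeues):
  [1] u=0 | in [1,5] | out [-1,5] | prev ⊥ | push {}
  [2] u=1 | in [-2,3] | out [-2,3] | prev ⊥ | push {}
  [3] u=2 | in [-4,2] | out [-2,4] | prev [-2,3] | push {1}
  [4] u=3 | in [-2,5] | out [-3,5] | prev ⊥ | push {0}
  [5] u=4 | in ⊥ | out [-5,2] | prev [-4,2] | push {2}
  [6] u=5 | in ⊥ | out [1,5] | ==
  [7] u=6 | in [-3,5] | out [-5,3] | prev ⊥ | push {}
  [8] u=1 | in [-2,4] | out [-2,4] | prev [-2,3] | push {3}
  [9] u=0 | in [-3,5] | out [-5,5] | prev [-1,5] | push {6}
  [10] u=2 | in [-5,2] | out [-3,4] | prev [-2,4] | push {1}
  [11] u=3 | in [-2,5] | out [-3,5] | ==
  [12] u=6 | in [-5,5] | out [-5,3] | ==
  [13] u=1 | in [-3,4] | out [-3,4] | prev [-2,4] | push {3}
  [14] u=3 | in [-3,5] | out [-4,5] | prev [-3,5] | push {0,6}
  [15] u=0 | in [-4,5] | out [-5,5] | ==
  [16] u=6 | in [-5,5] | out [-5,3] | ==

Converged values:
  [0] [-5,5]
  [1] [-3,4]
  [2] [-3,4]
  [3] [-4,5]
  [4] [-5,2]
  [5] [1,5]
  [6] [-5,3]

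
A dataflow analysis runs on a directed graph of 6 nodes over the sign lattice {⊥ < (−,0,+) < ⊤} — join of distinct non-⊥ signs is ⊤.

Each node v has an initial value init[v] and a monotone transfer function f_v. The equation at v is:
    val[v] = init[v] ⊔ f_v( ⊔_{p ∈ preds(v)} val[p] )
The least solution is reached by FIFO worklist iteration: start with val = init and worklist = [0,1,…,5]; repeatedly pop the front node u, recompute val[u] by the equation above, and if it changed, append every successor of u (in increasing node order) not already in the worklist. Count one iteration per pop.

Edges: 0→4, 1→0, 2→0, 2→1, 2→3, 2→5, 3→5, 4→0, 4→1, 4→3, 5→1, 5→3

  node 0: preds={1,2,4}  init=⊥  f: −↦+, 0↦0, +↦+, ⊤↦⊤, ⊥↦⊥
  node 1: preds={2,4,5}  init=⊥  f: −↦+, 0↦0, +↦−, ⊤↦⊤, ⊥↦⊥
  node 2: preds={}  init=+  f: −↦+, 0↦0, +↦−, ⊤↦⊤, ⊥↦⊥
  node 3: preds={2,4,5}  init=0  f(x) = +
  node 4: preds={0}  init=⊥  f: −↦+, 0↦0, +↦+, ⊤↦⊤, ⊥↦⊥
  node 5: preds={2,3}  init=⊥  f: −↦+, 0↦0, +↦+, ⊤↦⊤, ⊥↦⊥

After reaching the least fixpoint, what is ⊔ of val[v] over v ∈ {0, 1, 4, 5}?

⊤

Trace (13 dequeues):
  [1] u=0 | in + | out + | prev ⊥ | push {}
  [2] u=1 | in + | out − | prev ⊥ | push {0}
  [3] u=2 | in ⊥ | out + | ==
  [4] u=3 | in + | out ⊤ | prev 0 | push {}
  [5] u=4 | in + | out + | prev ⊥ | push {1,3}
  [6] u=5 | in ⊤ | out ⊤ | prev ⊥ | push {}
  [7] u=0 | in ⊤ | out ⊤ | prev + | push {4}
  [8] u=1 | in ⊤ | out ⊤ | prev − | push {0}
  [9] u=3 | in ⊤ | out ⊤ | ==
  [10] u=4 | in ⊤ | out ⊤ | prev + | push {1,3}
  [11] u=0 | in ⊤ | out ⊤ | ==
  [12] u=1 | in ⊤ | out ⊤ | ==
  [13] u=3 | in ⊤ | out ⊤ | ==

Converged values:
  [0] ⊤
  [1] ⊤
  [2] +
  [3] ⊤
  [4] ⊤
  [5] ⊤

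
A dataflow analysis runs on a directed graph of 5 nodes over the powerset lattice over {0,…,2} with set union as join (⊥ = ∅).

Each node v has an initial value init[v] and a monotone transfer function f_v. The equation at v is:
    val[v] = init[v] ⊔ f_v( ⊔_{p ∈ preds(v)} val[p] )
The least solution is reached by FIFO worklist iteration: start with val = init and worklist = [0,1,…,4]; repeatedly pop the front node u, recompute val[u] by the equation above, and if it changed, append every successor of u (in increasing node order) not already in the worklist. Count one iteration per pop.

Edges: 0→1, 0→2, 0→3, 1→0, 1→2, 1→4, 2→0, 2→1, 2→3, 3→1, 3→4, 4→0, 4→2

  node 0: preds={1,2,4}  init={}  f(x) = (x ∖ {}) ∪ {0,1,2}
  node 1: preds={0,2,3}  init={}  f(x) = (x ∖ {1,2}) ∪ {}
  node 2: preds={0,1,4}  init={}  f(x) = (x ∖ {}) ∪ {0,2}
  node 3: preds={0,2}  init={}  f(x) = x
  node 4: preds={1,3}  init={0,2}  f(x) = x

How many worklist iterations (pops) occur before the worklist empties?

Trace (8 dequeues):
  [1] u=0 | in {0,2} | out {0,1,2} | prev {} | push {}
  [2] u=1 | in {0,1,2} | out {0} | prev {} | push {0}
  [3] u=2 | in {0,1,2} | out {0,1,2} | prev {} | push {1}
  [4] u=3 | in {0,1,2} | out {0,1,2} | prev {} | push {}
  [5] u=4 | in {0,1,2} | out {0,1,2} | prev {0,2} | push {2}
  [6] u=0 | in {0,1,2} | out {0,1,2} | ==
  [7] u=1 | in {0,1,2} | out {0} | ==
  [8] u=2 | in {0,1,2} | out {0,1,2} | ==

Converged values:
  [0] {0,1,2}
  [1] {0}
  [2] {0,1,2}
  [3] {0,1,2}
  [4] {0,1,2}

8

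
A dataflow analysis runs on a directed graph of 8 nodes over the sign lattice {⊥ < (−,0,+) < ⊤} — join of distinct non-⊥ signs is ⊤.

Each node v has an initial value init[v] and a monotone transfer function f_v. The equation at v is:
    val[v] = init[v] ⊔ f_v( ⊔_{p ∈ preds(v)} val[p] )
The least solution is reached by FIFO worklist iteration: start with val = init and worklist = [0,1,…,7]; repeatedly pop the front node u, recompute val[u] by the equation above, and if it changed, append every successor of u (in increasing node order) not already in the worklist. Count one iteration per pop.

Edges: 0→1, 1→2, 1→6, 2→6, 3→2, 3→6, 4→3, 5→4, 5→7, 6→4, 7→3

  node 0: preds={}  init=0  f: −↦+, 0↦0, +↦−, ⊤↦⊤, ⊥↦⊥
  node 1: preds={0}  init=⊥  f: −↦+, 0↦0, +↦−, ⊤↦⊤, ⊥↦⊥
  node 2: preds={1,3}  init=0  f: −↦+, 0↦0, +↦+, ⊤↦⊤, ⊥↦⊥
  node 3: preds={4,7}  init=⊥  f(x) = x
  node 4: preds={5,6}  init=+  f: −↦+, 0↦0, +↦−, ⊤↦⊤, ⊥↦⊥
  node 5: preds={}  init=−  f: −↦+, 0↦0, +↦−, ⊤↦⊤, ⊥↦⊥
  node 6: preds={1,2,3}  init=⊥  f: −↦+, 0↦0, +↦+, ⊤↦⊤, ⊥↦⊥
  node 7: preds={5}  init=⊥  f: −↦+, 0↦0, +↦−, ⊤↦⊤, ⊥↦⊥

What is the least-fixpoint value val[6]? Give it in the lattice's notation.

⊤

Iteration log — 13 steps:
  step 1. node 0  ⊔preds=⊥  new=0  stable
  step 2. node 1  ⊔preds=0  new=0  old=⊥  +wl: 
  step 3. node 2  ⊔preds=0  new=0  stable
  step 4. node 3  ⊔preds=+  new=+  old=⊥  +wl: 2
  step 5. node 4  ⊔preds=−  new=+  stable
  step 6. node 5  ⊔preds=⊥  new=−  stable
  step 7. node 6  ⊔preds=⊤  new=⊤  old=⊥  +wl: 4
  step 8. node 7  ⊔preds=−  new=+  old=⊥  +wl: 3
  step 9. node 2  ⊔preds=⊤  new=⊤  old=0  +wl: 6
  step 10. node 4  ⊔preds=⊤  new=⊤  old=+  +wl: 
  step 11. node 3  ⊔preds=⊤  new=⊤  old=+  +wl: 2
  step 12. node 6  ⊔preds=⊤  new=⊤  stable
  step 13. node 2  ⊔preds=⊤  new=⊤  stable

Least fixpoint reached:
  node 0: 0
  node 1: 0
  node 2: ⊤
  node 3: ⊤
  node 4: ⊤
  node 5: −
  node 6: ⊤
  node 7: +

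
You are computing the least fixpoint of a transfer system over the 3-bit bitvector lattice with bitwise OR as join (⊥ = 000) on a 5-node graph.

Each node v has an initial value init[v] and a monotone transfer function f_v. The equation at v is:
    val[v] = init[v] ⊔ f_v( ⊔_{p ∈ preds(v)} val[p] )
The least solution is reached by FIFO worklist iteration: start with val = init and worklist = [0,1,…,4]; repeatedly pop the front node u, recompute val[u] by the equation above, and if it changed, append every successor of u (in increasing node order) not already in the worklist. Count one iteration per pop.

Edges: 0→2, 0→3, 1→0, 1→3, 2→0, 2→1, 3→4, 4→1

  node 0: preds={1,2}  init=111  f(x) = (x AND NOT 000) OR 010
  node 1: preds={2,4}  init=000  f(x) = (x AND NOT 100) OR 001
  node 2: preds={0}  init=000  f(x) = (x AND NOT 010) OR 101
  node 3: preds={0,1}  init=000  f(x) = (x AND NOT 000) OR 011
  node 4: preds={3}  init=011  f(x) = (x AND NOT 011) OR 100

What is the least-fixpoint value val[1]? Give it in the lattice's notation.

Trace (7 dequeues):
  [1] u=0 | in 000 | out 111 | ==
  [2] u=1 | in 011 | out 011 | prev 000 | push {0}
  [3] u=2 | in 111 | out 101 | prev 000 | push {1}
  [4] u=3 | in 111 | out 111 | prev 000 | push {}
  [5] u=4 | in 111 | out 111 | prev 011 | push {}
  [6] u=0 | in 111 | out 111 | ==
  [7] u=1 | in 111 | out 011 | ==

Converged values:
  [0] 111
  [1] 011
  [2] 101
  [3] 111
  [4] 111

011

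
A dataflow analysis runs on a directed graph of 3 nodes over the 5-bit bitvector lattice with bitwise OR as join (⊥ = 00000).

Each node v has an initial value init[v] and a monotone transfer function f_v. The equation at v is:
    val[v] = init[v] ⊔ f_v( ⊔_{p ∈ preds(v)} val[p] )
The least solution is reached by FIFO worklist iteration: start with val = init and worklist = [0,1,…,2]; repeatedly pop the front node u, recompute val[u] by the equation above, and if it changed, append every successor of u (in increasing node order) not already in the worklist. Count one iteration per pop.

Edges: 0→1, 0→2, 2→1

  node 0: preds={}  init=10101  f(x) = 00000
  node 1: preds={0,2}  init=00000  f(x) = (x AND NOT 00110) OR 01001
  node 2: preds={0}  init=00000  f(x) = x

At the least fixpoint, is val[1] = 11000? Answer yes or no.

no

Trace (4 dequeues):
  [1] u=0 | in 00000 | out 10101 | ==
  [2] u=1 | in 10101 | out 11001 | prev 00000 | push {}
  [3] u=2 | in 10101 | out 10101 | prev 00000 | push {1}
  [4] u=1 | in 10101 | out 11001 | ==

Converged values:
  [0] 10101
  [1] 11001
  [2] 10101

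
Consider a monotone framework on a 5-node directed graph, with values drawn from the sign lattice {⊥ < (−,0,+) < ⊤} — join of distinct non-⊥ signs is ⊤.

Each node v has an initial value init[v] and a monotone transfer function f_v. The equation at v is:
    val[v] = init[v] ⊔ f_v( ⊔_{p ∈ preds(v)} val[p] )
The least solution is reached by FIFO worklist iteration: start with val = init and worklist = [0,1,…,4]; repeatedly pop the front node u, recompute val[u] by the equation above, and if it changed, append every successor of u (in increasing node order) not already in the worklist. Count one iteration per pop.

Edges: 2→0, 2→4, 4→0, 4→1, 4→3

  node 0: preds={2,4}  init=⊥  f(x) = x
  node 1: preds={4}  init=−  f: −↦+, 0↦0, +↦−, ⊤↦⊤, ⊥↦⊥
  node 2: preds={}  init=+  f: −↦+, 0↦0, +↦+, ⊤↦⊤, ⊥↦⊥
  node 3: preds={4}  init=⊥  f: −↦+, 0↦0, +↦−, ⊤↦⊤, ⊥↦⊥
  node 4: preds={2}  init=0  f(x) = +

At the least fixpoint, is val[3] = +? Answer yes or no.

no

Trace (8 dequeues):
  [1] u=0 | in ⊤ | out ⊤ | prev ⊥ | push {}
  [2] u=1 | in 0 | out ⊤ | prev − | push {}
  [3] u=2 | in ⊥ | out + | ==
  [4] u=3 | in 0 | out 0 | prev ⊥ | push {}
  [5] u=4 | in + | out ⊤ | prev 0 | push {0,1,3}
  [6] u=0 | in ⊤ | out ⊤ | ==
  [7] u=1 | in ⊤ | out ⊤ | ==
  [8] u=3 | in ⊤ | out ⊤ | prev 0 | push {}

Converged values:
  [0] ⊤
  [1] ⊤
  [2] +
  [3] ⊤
  [4] ⊤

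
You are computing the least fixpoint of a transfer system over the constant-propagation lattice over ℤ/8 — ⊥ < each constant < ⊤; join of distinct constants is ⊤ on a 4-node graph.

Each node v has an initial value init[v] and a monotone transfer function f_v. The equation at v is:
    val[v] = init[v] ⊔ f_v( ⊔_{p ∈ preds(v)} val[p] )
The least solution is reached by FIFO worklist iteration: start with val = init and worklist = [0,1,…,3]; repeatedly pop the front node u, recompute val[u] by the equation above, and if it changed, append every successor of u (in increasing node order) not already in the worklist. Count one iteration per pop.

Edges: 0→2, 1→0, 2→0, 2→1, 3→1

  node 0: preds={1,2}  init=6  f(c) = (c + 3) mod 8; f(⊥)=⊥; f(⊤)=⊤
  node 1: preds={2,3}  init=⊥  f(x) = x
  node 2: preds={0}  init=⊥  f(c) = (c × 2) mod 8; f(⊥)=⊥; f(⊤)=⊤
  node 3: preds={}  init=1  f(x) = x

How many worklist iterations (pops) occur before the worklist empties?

Worklist (9 pops):
  #1 pop 0: in=⊥ → 6 (no change)
  #2 pop 1: in=1 → 1 (was ⊥); enqueue [0]
  #3 pop 2: in=6 → 4 (was ⊥); enqueue [1]
  #4 pop 3: in=⊥ → 1 (no change)
  #5 pop 0: in=⊤ → ⊤ (was 6); enqueue [2]
  #6 pop 1: in=⊤ → ⊤ (was 1); enqueue [0]
  #7 pop 2: in=⊤ → ⊤ (was 4); enqueue [1]
  #8 pop 0: in=⊤ → ⊤ (no change)
  #9 pop 1: in=⊤ → ⊤ (no change)

Fixpoint:
  val[0] = ⊤
  val[1] = ⊤
  val[2] = ⊤
  val[3] = 1

9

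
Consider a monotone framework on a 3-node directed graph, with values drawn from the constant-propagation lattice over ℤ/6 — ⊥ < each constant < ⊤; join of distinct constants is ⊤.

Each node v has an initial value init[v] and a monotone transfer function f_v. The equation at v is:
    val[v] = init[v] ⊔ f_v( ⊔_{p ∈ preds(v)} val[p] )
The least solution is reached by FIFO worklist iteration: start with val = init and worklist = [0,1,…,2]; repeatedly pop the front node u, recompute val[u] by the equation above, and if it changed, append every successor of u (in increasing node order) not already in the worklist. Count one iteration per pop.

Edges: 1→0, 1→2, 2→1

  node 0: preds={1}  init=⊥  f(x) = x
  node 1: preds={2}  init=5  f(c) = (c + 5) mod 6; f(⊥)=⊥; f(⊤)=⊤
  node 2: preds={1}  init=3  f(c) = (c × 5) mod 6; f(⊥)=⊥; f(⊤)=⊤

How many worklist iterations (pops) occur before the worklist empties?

Iteration log — 5 steps:
  step 1. node 0  ⊔preds=5  new=5  old=⊥  +wl: 
  step 2. node 1  ⊔preds=3  new=⊤  old=5  +wl: 0
  step 3. node 2  ⊔preds=⊤  new=⊤  old=3  +wl: 1
  step 4. node 0  ⊔preds=⊤  new=⊤  old=5  +wl: 
  step 5. node 1  ⊔preds=⊤  new=⊤  stable

Least fixpoint reached:
  node 0: ⊤
  node 1: ⊤
  node 2: ⊤

5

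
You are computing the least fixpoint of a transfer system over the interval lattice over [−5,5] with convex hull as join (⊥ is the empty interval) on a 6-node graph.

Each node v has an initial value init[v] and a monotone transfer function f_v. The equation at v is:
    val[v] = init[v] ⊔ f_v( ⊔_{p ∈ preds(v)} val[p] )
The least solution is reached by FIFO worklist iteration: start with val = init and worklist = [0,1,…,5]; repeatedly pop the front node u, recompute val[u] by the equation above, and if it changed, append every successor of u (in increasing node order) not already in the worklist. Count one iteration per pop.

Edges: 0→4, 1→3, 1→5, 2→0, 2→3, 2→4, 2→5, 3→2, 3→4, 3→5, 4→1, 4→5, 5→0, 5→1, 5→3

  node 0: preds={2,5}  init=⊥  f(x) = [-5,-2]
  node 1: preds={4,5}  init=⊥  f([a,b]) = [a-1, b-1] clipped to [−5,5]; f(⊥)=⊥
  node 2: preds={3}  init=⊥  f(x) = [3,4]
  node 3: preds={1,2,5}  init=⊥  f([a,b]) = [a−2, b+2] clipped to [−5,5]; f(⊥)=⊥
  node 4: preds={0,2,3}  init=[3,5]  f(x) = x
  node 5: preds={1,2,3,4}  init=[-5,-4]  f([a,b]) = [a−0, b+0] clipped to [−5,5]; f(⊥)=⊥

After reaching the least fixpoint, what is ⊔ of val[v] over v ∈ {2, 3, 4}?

Iteration log — 10 steps:
  step 1. node 0  ⊔preds=[-5,-4]  new=[-5,-2]  old=⊥  +wl: 
  step 2. node 1  ⊔preds=[-5,5]  new=[-5,4]  old=⊥  +wl: 
  step 3. node 2  ⊔preds=⊥  new=[3,4]  old=⊥  +wl: 0
  step 4. node 3  ⊔preds=[-5,4]  new=[-5,5]  old=⊥  +wl: 2
  step 5. node 4  ⊔preds=[-5,5]  new=[-5,5]  old=[3,5]  +wl: 1
  step 6. node 5  ⊔preds=[-5,5]  new=[-5,5]  old=[-5,-4]  +wl: 3
  step 7. node 0  ⊔preds=[-5,5]  new=[-5,-2]  stable
  step 8. node 2  ⊔preds=[-5,5]  new=[3,4]  stable
  step 9. node 1  ⊔preds=[-5,5]  new=[-5,4]  stable
  step 10. node 3  ⊔preds=[-5,5]  new=[-5,5]  stable

Least fixpoint reached:
  node 0: [-5,-2]
  node 1: [-5,4]
  node 2: [3,4]
  node 3: [-5,5]
  node 4: [-5,5]
  node 5: [-5,5]

[-5,5]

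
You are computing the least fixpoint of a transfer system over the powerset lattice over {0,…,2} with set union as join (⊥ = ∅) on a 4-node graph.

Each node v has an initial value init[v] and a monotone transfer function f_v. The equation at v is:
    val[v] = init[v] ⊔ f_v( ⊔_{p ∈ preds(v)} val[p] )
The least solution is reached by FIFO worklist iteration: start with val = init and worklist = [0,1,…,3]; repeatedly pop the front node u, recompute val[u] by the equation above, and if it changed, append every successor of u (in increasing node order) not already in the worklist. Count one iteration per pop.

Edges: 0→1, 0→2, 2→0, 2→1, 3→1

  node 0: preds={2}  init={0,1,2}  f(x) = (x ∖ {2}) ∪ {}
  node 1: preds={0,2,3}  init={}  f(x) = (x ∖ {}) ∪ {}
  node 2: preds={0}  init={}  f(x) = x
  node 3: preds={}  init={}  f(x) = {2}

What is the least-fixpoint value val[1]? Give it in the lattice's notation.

Iteration log — 6 steps:
  step 1. node 0  ⊔preds={}  new={0,1,2}  stable
  step 2. node 1  ⊔preds={0,1,2}  new={0,1,2}  old={}  +wl: 
  step 3. node 2  ⊔preds={0,1,2}  new={0,1,2}  old={}  +wl: 0,1
  step 4. node 3  ⊔preds={}  new={2}  old={}  +wl: 
  step 5. node 0  ⊔preds={0,1,2}  new={0,1,2}  stable
  step 6. node 1  ⊔preds={0,1,2}  new={0,1,2}  stable

Least fixpoint reached:
  node 0: {0,1,2}
  node 1: {0,1,2}
  node 2: {0,1,2}
  node 3: {2}

{0,1,2}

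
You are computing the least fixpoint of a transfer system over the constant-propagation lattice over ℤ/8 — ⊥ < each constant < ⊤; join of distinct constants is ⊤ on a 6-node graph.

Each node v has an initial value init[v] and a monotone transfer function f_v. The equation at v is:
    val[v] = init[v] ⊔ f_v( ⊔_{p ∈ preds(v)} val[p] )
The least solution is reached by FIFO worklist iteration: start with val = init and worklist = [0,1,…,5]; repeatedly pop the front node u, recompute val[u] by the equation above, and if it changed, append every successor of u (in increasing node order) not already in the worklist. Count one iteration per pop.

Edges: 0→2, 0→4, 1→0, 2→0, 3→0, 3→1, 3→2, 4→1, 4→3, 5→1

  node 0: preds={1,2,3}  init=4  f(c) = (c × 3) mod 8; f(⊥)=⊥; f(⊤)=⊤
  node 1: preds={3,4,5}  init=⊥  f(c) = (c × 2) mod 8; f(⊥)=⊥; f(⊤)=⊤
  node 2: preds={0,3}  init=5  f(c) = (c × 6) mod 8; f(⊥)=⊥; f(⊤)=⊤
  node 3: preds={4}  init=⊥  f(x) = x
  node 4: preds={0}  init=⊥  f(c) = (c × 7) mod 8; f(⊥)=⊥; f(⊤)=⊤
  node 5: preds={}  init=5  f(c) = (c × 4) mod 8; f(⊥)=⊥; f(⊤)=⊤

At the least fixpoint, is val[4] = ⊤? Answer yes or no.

Trace (12 dequeues):
  [1] u=0 | in 5 | out ⊤ | prev 4 | push {}
  [2] u=1 | in 5 | out 2 | prev ⊥ | push {0}
  [3] u=2 | in ⊤ | out ⊤ | prev 5 | push {}
  [4] u=3 | in ⊥ | out ⊥ | ==
  [5] u=4 | in ⊤ | out ⊤ | prev ⊥ | push {1,3}
  [6] u=5 | in ⊥ | out 5 | ==
  [7] u=0 | in ⊤ | out ⊤ | ==
  [8] u=1 | in ⊤ | out ⊤ | prev 2 | push {0}
  [9] u=3 | in ⊤ | out ⊤ | prev ⊥ | push {1,2}
  [10] u=0 | in ⊤ | out ⊤ | ==
  [11] u=1 | in ⊤ | out ⊤ | ==
  [12] u=2 | in ⊤ | out ⊤ | ==

Converged values:
  [0] ⊤
  [1] ⊤
  [2] ⊤
  [3] ⊤
  [4] ⊤
  [5] 5

yes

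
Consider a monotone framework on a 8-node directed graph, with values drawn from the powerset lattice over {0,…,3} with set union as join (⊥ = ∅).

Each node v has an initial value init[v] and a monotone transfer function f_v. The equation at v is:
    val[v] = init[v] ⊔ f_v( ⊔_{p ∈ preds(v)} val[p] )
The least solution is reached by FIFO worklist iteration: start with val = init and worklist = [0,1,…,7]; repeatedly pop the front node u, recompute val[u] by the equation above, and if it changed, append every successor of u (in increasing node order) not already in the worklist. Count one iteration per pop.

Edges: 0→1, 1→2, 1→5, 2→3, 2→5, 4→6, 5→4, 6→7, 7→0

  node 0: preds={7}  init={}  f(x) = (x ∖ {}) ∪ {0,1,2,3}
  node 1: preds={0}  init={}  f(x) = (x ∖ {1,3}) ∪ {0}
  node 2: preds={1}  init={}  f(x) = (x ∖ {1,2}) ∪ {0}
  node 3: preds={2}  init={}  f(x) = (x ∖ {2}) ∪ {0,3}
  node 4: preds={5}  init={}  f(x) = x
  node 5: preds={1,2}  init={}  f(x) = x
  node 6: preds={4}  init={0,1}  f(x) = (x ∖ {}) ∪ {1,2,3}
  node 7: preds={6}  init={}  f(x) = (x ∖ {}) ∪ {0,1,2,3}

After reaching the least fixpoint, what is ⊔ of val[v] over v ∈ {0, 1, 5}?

Worklist (11 pops):
  #1 pop 0: in={} → {0,1,2,3} (was {}); enqueue []
  #2 pop 1: in={0,1,2,3} → {0,2} (was {}); enqueue []
  #3 pop 2: in={0,2} → {0} (was {}); enqueue []
  #4 pop 3: in={0} → {0,3} (was {}); enqueue []
  #5 pop 4: in={} → {} (no change)
  #6 pop 5: in={0,2} → {0,2} (was {}); enqueue [4]
  #7 pop 6: in={} → {0,1,2,3} (was {0,1}); enqueue []
  #8 pop 7: in={0,1,2,3} → {0,1,2,3} (was {}); enqueue [0]
  #9 pop 4: in={0,2} → {0,2} (was {}); enqueue [6]
  #10 pop 0: in={0,1,2,3} → {0,1,2,3} (no change)
  #11 pop 6: in={0,2} → {0,1,2,3} (no change)

Fixpoint:
  val[0] = {0,1,2,3}
  val[1] = {0,2}
  val[2] = {0}
  val[3] = {0,3}
  val[4] = {0,2}
  val[5] = {0,2}
  val[6] = {0,1,2,3}
  val[7] = {0,1,2,3}

{0,1,2,3}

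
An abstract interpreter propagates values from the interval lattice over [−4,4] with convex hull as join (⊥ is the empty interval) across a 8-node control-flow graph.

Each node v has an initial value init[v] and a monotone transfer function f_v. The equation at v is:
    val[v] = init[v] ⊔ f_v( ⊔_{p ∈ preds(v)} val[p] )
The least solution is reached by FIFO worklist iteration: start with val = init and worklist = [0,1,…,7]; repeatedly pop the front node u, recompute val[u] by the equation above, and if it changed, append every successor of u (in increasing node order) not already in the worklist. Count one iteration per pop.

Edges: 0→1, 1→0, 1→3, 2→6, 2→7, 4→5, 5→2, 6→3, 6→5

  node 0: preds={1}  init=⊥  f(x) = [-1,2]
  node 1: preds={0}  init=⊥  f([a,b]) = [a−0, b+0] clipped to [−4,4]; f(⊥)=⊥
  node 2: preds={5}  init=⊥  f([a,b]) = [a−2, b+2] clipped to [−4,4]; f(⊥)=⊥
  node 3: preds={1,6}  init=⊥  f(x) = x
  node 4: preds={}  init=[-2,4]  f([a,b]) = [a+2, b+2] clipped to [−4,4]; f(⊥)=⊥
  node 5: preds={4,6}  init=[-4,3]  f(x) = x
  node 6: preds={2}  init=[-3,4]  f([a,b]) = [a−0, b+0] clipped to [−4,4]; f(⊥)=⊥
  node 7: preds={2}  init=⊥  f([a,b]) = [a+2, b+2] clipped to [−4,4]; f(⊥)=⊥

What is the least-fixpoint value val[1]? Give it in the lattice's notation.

Iteration log — 12 steps:
  step 1. node 0  ⊔preds=⊥  new=[-1,2]  old=⊥  +wl: 
  step 2. node 1  ⊔preds=[-1,2]  new=[-1,2]  old=⊥  +wl: 0
  step 3. node 2  ⊔preds=[-4,3]  new=[-4,4]  old=⊥  +wl: 
  step 4. node 3  ⊔preds=[-3,4]  new=[-3,4]  old=⊥  +wl: 
  step 5. node 4  ⊔preds=⊥  new=[-2,4]  stable
  step 6. node 5  ⊔preds=[-3,4]  new=[-4,4]  old=[-4,3]  +wl: 2
  step 7. node 6  ⊔preds=[-4,4]  new=[-4,4]  old=[-3,4]  +wl: 3,5
  step 8. node 7  ⊔preds=[-4,4]  new=[-2,4]  old=⊥  +wl: 
  step 9. node 0  ⊔preds=[-1,2]  new=[-1,2]  stable
  step 10. node 2  ⊔preds=[-4,4]  new=[-4,4]  stable
  step 11. node 3  ⊔preds=[-4,4]  new=[-4,4]  old=[-3,4]  +wl: 
  step 12. node 5  ⊔preds=[-4,4]  new=[-4,4]  stable

Least fixpoint reached:
  node 0: [-1,2]
  node 1: [-1,2]
  node 2: [-4,4]
  node 3: [-4,4]
  node 4: [-2,4]
  node 5: [-4,4]
  node 6: [-4,4]
  node 7: [-2,4]

[-1,2]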